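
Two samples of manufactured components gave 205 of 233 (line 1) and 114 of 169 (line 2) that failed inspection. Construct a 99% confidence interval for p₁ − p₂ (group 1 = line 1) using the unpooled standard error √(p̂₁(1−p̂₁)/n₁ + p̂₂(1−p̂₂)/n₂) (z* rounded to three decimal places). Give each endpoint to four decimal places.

(0.0974, 0.3131)

p̂₁ = 205/233 = 0.87983, p̂₂ = 114/169 = 0.67456; p̂₁ − p̂₂ = 0.20527.
SE = √(0.000453779 + 0.001298995) = √0.001752774 = 0.041866.
The 99% critical value is z* = 2.576. Margin = 2.576·0.041866 = 0.10785.
CI: 0.20527 ± 0.10785 = (0.0974, 0.3131).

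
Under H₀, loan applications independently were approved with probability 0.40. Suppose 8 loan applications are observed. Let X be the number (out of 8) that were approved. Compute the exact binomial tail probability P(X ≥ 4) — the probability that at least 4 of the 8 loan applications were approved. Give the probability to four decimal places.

P = 0.4059

X is binomial with n = 8 and p = 0.40.
P(X ≥ 4) = Σ_{j=4}^{8} C(8,j)·0.40^j·0.60^{8−j}.
= 0.232243 + 0.123863 + 0.041288 + 0.007864 + 0.000655 = 0.4059.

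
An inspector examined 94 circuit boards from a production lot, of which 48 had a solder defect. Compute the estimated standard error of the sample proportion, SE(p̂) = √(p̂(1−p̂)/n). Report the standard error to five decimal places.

Sample proportion p̂ = 48/94 = 0.51064.
p̂(1−p̂) = 0.51064·0.48936 = 0.249887.
SE = √(0.249887/94) = 0.05156.

SE = 0.05156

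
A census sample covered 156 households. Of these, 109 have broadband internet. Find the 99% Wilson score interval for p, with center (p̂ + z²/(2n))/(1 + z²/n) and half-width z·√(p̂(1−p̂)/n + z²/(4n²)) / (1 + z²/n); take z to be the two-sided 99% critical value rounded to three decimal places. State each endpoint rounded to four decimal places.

(0.5976, 0.7836)

p̂ = 109/156 = 0.69872; z = 2.576, so z² = 6.635776.
Denominator 1 + z²/n = 1 + 6.635776/156 = 1.042537.
Adjusted center: (0.69872 + z²/(2n))/1.042537 = 0.69061.
Radicand: p̂(1−p̂)/n + z²/(4n²) = 0.001349431 + 0.000068168 = 0.001417599.
Half-width = z·√(radicand)/denom = 2.576·0.037651/1.042537 = 0.09303.
Interval: 0.69061 ± 0.09303 → (0.5976, 0.7836).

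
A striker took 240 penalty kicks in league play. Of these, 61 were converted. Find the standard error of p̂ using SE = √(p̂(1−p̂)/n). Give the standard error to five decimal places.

SE = 0.02810

p̂ = 61/240 = 0.25417.
p̂(1−p̂) = 0.189568.
SE = √(0.189568/240) = √0.000789867 = 0.02810.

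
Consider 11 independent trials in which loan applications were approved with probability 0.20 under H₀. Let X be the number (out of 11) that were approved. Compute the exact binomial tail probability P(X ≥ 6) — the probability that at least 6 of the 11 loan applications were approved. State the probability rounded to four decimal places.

X is binomial with n = 11 and p = 0.20.
P(X ≥ 6) = Σ_{j=6}^{11} C(11,j)·0.20^j·0.80^{11−j}.
= 0.009689 + 0.001730 + 0.000216 + 0.000018 + 0.000001 + 0.000000 = 0.0117.

P = 0.0117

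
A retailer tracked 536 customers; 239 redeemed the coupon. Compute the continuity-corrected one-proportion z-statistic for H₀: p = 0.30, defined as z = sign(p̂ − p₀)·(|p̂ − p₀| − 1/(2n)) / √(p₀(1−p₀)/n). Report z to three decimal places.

z = 7.324

The sample proportion is 239/536 = 0.44590. p̂ − p₀ = 0.145896.
1/(2n) = 0.000933.
Corrected numerator: |0.145896| − 0.000933 = 0.144963.
SE₀ = √(0.30·0.70/536) = 0.019794.
z = (+)0.144963/0.019794 = 7.324.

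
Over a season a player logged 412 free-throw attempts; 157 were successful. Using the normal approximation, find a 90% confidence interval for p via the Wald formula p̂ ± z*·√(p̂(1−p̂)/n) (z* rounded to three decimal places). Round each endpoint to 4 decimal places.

(0.3417, 0.4204)

With x = 157 successes in n = 412, p̂ = 0.38107.
SE = √(p̂(1−p̂)/n) = √(0.235855/412) = 0.023926.
The 90% critical value is z* = 1.645.
Margin = 1.645·0.023926 = 0.03936.
Interval: 0.38107 ± 0.03936 → (0.3417, 0.4204).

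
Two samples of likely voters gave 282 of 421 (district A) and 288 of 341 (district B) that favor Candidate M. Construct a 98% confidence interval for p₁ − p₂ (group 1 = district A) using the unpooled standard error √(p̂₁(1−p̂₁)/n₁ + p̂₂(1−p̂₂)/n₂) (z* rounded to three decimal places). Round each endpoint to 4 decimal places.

p̂₁ = 0.66983, p̂₂ = 0.84457, so the observed difference is -0.17474.
Unpooled SE = √(p̂₁(1−p̂₁)/n₁ + p̂₂(1−p̂₂)/n₂) = √(0.000525312 + 0.000384951) = 0.030171.
z* = 2.326 at the 98% level. Margin of error = 0.07018.
So the interval runs from -0.2449 to -0.1046.

(-0.2449, -0.1046)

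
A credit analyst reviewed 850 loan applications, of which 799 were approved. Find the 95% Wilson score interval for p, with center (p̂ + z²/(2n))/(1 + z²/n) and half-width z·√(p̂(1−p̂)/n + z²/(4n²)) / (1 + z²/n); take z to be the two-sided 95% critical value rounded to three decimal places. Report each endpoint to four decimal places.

(0.9220, 0.9541)

Here p̂ = 799/850 = 0.94000 and z = 1.960 (z² = 3.841600).
Denominator 1 + z²/n = 1 + 3.841600/850 = 1.004520.
Center = (0.94000 + 0.002260)/1.004520 = 0.93802.
Radicand: p̂(1−p̂)/n + z²/(4n²) = 0.000066353 + 0.000001329 = 0.000067682.
Half-width = z·√(radicand)/denom = 1.960·0.008227/1.004520 = 0.01605.
Interval: 0.93802 ± 0.01605 → (0.9220, 0.9541).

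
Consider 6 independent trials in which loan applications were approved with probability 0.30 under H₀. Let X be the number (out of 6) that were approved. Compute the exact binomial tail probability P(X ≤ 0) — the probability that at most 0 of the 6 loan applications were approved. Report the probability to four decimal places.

P = 0.1176

X ~ Binomial(n=6, p=0.30).
P(X ≤ 0) = C(6,0)·0.30^0·0.70^6.
= 0.117649 = 0.1176.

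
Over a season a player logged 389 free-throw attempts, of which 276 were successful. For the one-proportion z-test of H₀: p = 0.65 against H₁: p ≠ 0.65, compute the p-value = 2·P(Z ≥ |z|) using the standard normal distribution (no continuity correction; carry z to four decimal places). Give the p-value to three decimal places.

The sample proportion is 276/389 = 0.70951.
Null standard error: √(0.65·0.35/389) = √0.000584833 = 0.024183.
Test statistic (full precision, shown to 4 dp): z = (276/389 − 0.65)/SE₀ ≈ 2.4609.
From the standard normal, 2·P(Z ≥ |z|) = 0.014.

p-value = 0.014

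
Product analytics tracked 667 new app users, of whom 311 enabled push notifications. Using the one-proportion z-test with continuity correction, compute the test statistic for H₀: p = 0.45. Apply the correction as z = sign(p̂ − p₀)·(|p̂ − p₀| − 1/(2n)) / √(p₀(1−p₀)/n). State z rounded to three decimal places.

The sample proportion is 311/667 = 0.46627. p̂ − p₀ = 0.016267.
1/(2n) = 0.000750.
Corrected numerator: |0.016267| − 0.000750 = 0.015517.
SE₀ = √(0.45·0.55/667) = 0.019263.
z = +0.015517/0.019263 = 0.806.

z = 0.806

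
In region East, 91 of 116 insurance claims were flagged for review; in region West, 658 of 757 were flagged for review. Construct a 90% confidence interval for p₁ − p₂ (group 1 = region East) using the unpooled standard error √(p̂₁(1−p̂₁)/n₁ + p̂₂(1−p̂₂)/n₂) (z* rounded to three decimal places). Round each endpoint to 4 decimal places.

(-0.1507, -0.0188)

p̂₁ = 0.78448, p̂₂ = 0.86922, so the observed difference is -0.08474.
Unpooled SE = √(p̂₁(1−p̂₁)/n₁ + p̂₂(1−p̂₂)/n₂) = √(0.001457496 + 0.000150167) = 0.040096.
z* = 1.645 at the 90% level. Margin = 1.645·0.040096 = 0.06596.
Interval: -0.08474 ± 0.06596 → (-0.1507, -0.0188).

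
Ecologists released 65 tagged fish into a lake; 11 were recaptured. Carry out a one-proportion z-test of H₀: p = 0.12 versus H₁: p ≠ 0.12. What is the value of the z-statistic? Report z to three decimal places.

z = 1.221

p̂ = 11/65 = 0.16923.
SE₀ = √(0.12·0.88/65) = 0.040307.
z = (p̂ − p₀)/SE = (0.16923 − 0.12)/0.040307 = 1.221.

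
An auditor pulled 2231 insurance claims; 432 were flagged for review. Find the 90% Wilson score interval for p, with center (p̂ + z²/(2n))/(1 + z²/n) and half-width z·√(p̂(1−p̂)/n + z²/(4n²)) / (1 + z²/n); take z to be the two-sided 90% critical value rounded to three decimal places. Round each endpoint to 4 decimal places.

(0.1802, 0.2078)

p̂ = 432/2231 = 0.19364; z = 1.645, so z² = 2.706025.
Denominator 1 + z²/n = 1 + 2.706025/2231 = 1.001213.
Adjusted center: (0.19364 + z²/(2n))/1.001213 = 0.19401.
Radicand: p̂(1−p̂)/n + z²/(4n²) = 0.000069987 + 0.000000136 = 0.000070123.
Half-width = z·√(radicand)/denom = 1.645·0.008374/1.001213 = 0.01376.
Interval: 0.19401 ± 0.01376 → (0.1802, 0.2078).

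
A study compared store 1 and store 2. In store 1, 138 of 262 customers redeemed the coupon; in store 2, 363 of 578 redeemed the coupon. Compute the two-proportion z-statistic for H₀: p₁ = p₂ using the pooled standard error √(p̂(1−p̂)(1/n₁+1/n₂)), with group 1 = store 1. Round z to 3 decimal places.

Sample proportions: p̂₁ = 138/262 = 0.52672 and p̂₂ = 363/578 = 0.62803.
Pooling: p̂ = 501/840 = 0.59643.
SE = √[p̂(1−p̂)(1/n₁+1/n₂)] = √[0.59643·0.40357·(1/262+1/578)] ≈ 0.036540.
z = (p̂₁ − p̂₂)/SE = (0.52672 − 0.62803)/0.036540 = -0.10131/0.036540 = -2.773.

z = -2.773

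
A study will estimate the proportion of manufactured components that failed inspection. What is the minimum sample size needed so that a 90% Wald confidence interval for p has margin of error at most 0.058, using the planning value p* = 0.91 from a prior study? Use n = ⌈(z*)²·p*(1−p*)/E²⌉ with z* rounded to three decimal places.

n = 66

For 90% confidence, z* = 1.645.
p*(1−p*) = 0.91·0.09 = 0.0819.
(z*)²·p*(1−p*)/E² = 2.706025·0.0819/0.003364 = 65.881.
Rounding up, n = 66.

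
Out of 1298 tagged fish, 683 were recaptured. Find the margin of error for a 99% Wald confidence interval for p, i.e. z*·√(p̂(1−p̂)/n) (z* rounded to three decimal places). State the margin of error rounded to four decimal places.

The sample proportion is 683/1298 = 0.52619.
Standard error of p̂: √(0.249314/1298) = √0.000192075 = 0.013859.
For 99% confidence, z* = 2.576.
ME = 2.576·0.013859 = 0.0357.

ME = 0.0357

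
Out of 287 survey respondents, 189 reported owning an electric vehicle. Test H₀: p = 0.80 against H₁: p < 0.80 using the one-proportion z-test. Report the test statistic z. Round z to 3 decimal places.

z = -5.991

Sample proportion p̂ = 189/287 = 0.65854.
Under H₀, SE = √(p₀(1−p₀)/n) = √(0.80·0.20/287) = √0.000557491 = 0.023611.
z = (0.65854 − 0.80)/0.023611 = -0.14146/0.023611 = -5.991.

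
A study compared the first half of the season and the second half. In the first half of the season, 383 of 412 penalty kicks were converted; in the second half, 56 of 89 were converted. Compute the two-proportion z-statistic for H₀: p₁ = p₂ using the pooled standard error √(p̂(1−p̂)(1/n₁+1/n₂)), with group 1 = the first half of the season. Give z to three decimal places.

z = 7.804

p̂₁ = 383/412 = 0.92961, p̂₂ = 56/89 = 0.62921.
Pooled p̂ = (383+56)/(412+89) = 439/501 = 0.87625.
SE = √[p̂(1−p̂)(1/n₁+1/n₂)] = √[0.87625·0.12375·(1/412+1/89)] ≈ 0.038492.
z = (p̂₁ − p̂₂)/SE = (0.92961 − 0.62921)/0.038492 = 0.30040/0.038492 = 7.804.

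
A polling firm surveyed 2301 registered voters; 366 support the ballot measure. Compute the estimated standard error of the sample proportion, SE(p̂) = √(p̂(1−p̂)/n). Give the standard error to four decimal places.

SE = 0.0076

The sample proportion is 366/2301 = 0.15906.
p̂(1−p̂) = 0.15906·0.84094 = 0.133760.
SE = √(0.133760/2301) = √0.000058131 = 0.0076.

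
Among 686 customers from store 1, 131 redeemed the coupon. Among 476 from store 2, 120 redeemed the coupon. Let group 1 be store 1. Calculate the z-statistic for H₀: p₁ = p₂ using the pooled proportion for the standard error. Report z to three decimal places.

Sample proportions: p̂₁ = 131/686 = 0.19096 and p̂₂ = 120/476 = 0.25210.
Pooled p̂ = (131+120)/(686+476) = 251/1162 = 0.21601.
Pooled SE = √[0.1693479·0.00355857] ≈ 0.024549.
z = -0.06114/0.024549 = -2.491.

z = -2.491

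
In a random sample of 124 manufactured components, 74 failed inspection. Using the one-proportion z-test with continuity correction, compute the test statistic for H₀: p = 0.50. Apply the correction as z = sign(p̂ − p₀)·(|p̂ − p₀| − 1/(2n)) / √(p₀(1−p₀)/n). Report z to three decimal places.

Sample proportion p̂ = 74/124 = 0.59677. p̂ − p₀ = 0.096774.
1/(2n) = 0.004032.
Corrected numerator: |0.096774| − 0.004032 = 0.092742.
Under H₀, SE = √(p₀(1−p₀)/n) = √(0.50·0.50/124) = √0.002016129 = 0.044901.
z = (+)0.092742/0.044901 = 2.065.

z = 2.065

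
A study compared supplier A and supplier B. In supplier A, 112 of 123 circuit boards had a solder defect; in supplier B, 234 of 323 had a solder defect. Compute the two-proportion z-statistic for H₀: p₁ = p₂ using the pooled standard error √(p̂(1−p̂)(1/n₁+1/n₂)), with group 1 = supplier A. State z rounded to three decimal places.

Sample proportions: p̂₁ = 112/123 = 0.91057 and p̂₂ = 234/323 = 0.72446.
Pooling: p̂ = 346/446 = 0.77578.
Pooled SE = √[0.1739428·0.01122606] ≈ 0.044189.
z = (p̂₁ − p̂₂)/SE = (0.91057 − 0.72446)/0.044189 = 0.18611/0.044189 = 4.212.

z = 4.212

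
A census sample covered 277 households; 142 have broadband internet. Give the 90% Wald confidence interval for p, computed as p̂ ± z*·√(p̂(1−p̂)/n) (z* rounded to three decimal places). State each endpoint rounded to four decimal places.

(0.4632, 0.5620)

The sample proportion is 142/277 = 0.51264.
SE = √(p̂(1−p̂)/n) = √(0.249840/277) = 0.030032.
For 90% confidence, z* = 1.645.
Margin of error: 1.645 × 0.030032 = 0.04940.
Interval: 0.51264 ± 0.04940 → (0.4632, 0.5620).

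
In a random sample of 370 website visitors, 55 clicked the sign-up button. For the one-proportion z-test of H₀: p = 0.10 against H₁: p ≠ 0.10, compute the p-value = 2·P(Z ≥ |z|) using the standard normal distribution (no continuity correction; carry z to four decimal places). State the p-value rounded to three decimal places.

p-value = 0.002

With x = 55 successes in n = 370, p̂ = 0.14865.
SE₀ = √(0.10·0.90/370) = 0.015596.
Test statistic (full precision, shown to 4 dp): z = (55/370 − 0.10)/SE₀ ≈ 3.1193.
From the standard normal, 2·P(Z ≥ |z|) = 0.002.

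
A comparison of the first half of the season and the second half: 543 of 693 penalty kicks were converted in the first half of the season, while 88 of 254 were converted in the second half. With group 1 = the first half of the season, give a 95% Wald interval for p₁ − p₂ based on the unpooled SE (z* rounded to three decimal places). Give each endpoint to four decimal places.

p̂₁ = 0.78355, p̂₂ = 0.34646, so the observed difference is 0.43709.
SE = √(0.000244732 + 0.000891435) = √0.001136167 = 0.033707.
For 95% confidence, z* = 1.960. Margin of error = 0.06607.
So the interval runs from 0.3710 to 0.5032.

(0.3710, 0.5032)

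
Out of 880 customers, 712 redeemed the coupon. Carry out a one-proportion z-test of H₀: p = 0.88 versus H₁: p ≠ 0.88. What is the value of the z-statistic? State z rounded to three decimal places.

z = -6.473

The sample proportion is 712/880 = 0.80909.
Under H₀, SE = √(p₀(1−p₀)/n) = √(0.88·0.12/880) = √0.000120000 = 0.010954.
z = (0.80909 − 0.88)/0.010954 = -0.07091/0.010954 = -6.473.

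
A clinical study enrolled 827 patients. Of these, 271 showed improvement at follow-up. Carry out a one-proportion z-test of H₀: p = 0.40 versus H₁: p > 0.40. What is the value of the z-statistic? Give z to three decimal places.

With x = 271 successes in n = 827, p̂ = 0.32769.
Under H₀, SE = √(p₀(1−p₀)/n) = √(0.40·0.60/827) = √0.000290206 = 0.017035.
Test statistic: z = -0.07231/0.017035 = -4.245.

z = -4.245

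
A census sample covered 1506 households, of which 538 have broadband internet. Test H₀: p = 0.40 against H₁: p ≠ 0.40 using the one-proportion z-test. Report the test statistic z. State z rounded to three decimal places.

z = -3.387

With x = 538 successes in n = 1506, p̂ = 0.35724.
Under H₀, SE = √(p₀(1−p₀)/n) = √(0.40·0.60/1506) = √0.000159363 = 0.012624.
Test statistic: z = -0.04276/0.012624 = -3.387.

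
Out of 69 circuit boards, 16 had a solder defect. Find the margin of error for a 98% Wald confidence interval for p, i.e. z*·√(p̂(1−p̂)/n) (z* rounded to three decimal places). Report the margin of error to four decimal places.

ME = 0.1182

With x = 16 successes in n = 69, p̂ = 0.23188.
Standard error of p̂: √(0.178114/69) = √0.002581360 = 0.050807.
For 98% confidence, z* = 2.326.
ME = 2.326·0.050807 = 0.1182.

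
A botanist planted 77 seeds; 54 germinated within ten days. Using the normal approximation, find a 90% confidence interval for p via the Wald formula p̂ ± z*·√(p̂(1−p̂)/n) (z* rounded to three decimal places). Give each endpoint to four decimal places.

(0.6155, 0.7871)

Sample proportion p̂ = 54/77 = 0.70130.
Standard error of p̂: √(0.209479/77) = √0.002720504 = 0.052158.
z* = 1.645 at the 90% level.
Margin of error: 1.645 × 0.052158 = 0.08580.
CI: 0.70130 ± 0.08580 = (0.6155, 0.7871).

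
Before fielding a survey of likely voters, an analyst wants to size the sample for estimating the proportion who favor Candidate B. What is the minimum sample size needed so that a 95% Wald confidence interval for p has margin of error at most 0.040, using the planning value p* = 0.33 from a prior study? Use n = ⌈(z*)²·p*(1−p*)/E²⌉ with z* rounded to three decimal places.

n = 531

For 95% confidence, z* = 1.960.
p*(1−p*) = 0.33·0.67 = 0.2211.
Required n before rounding: 3.841600 × 0.2211 / 0.040² = 530.861.
Rounding up, n = 531.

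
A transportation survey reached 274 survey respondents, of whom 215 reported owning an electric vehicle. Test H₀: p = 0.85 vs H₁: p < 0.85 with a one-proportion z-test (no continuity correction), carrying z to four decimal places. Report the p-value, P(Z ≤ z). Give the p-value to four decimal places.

p-value = 0.0012

The sample proportion is 215/274 = 0.78467.
Null standard error: √(0.85·0.15/274) = √0.000465328 = 0.021571.
Test statistic (full precision, shown to 4 dp): z = (215/274 − 0.85)/SE₀ ≈ -3.0285.
From the standard normal, P(Z ≤ z) = 0.0012.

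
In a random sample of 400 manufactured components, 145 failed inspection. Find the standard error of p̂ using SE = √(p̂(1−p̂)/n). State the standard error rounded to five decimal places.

With x = 145 successes in n = 400, p̂ = 0.36250.
p̂(1−p̂) = 0.36250·0.63750 = 0.231094.
Dividing by n and taking the root: √0.000577735 = 0.02404.

SE = 0.02404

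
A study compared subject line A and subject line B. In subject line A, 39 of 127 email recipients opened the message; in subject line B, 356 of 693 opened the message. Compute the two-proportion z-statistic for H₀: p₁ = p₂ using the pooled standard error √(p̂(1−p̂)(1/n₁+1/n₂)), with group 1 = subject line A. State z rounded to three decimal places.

p̂₁ = 39/127 = 0.30709, p̂₂ = 356/693 = 0.51371.
Pooled p̂ = (39+356)/(127+693) = 395/820 = 0.48171.
SE = √[p̂(1−p̂)(1/n₁+1/n₂)] = √[0.48171·0.51829·(1/127+1/693)] ≈ 0.048230.
z = (p̂₁ − p̂₂)/SE = (0.30709 − 0.51371)/0.048230 = -0.20662/0.048230 = -4.284.

z = -4.284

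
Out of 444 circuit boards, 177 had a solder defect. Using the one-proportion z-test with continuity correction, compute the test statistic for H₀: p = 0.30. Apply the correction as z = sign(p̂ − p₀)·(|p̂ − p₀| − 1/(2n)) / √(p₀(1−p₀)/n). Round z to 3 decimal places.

p̂ = 177/444 = 0.39865. p̂ − p₀ = 0.098649.
1/(2n) = 0.001126.
Corrected numerator: |0.098649| − 0.001126 = 0.097523.
Under H₀, SE = √(p₀(1−p₀)/n) = √(0.30·0.70/444) = √0.000472973 = 0.021748.
z = (+)0.097523/0.021748 = 4.484.

z = 4.484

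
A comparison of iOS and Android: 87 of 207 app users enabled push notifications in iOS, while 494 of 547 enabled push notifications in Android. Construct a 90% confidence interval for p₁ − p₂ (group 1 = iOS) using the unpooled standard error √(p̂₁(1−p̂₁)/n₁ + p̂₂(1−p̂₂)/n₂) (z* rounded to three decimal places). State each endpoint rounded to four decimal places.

(-0.5430, -0.4227)

p̂₁ = 0.42029, p̂₂ = 0.90311, so the observed difference is -0.48282.
Unpooled SE = √(p̂₁(1−p̂₁)/n₁ + p̂₂(1−p̂₂)/n₂) = √(0.001177035 + 0.000159971) = 0.036565.
For 90% confidence, z* = 1.645. Margin of error = 0.06015.
CI: -0.48282 ± 0.06015 = (-0.5430, -0.4227).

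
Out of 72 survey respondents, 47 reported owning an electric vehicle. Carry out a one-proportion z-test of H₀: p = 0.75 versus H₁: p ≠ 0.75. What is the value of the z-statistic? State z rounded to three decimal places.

p̂ = 47/72 = 0.65278.
Null standard error: √(0.75·0.25/72) = √0.002604167 = 0.051031.
z = (p̂ − p₀)/SE = (0.65278 − 0.75)/0.051031 = -1.905.

z = -1.905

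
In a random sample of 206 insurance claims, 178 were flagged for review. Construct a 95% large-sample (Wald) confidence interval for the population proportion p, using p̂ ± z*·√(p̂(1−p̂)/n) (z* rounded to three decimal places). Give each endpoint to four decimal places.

(0.8173, 0.9109)

Sample proportion p̂ = 178/206 = 0.86408.
SE(p̂) = √(0.86408·0.13592/206) = 0.023877.
z* = 1.960 at the 95% level.
Margin of error: 1.960 × 0.023877 = 0.04680.
So the interval runs from 0.8173 to 0.9109.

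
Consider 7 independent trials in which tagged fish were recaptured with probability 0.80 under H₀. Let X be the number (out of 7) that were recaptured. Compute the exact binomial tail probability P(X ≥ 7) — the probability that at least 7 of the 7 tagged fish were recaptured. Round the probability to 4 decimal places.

P = 0.2097

X is binomial with n = 7 and p = 0.80.
P(X ≥ 7) = C(7,7)·0.80^7·0.20^0.
= 0.209715 = 0.2097.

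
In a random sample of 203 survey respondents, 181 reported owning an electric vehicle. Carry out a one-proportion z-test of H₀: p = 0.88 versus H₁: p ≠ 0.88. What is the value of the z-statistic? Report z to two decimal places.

z = 0.51

With x = 181 successes in n = 203, p̂ = 0.89163.
Null standard error: √(0.88·0.12/203) = √0.000520197 = 0.022808.
z = (0.89163 − 0.88)/0.022808 = 0.01163/0.022808 = 0.51.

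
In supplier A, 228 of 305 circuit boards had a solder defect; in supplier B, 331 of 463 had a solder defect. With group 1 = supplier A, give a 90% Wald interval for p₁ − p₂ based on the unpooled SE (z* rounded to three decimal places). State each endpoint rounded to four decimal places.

p̂₁ = 228/305 = 0.74754, p̂₂ = 331/463 = 0.71490; p̂₁ − p̂₂ = 0.03264.
Unpooled SE = √(p̂₁(1−p̂₁)/n₁ + p̂₂(1−p̂₂)/n₂) = √(0.000618765 + 0.000440209) = 0.032542.
z* = 1.645 at the 90% level. Margin of error = 0.05353.
So the interval runs from -0.0209 to 0.0862.

(-0.0209, 0.0862)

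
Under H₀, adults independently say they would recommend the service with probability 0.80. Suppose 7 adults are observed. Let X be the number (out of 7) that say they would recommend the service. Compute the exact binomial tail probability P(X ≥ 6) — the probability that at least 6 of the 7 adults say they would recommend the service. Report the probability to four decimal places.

X ~ Binomial(n=7, p=0.80).
P(X ≥ 6) = C(7,6)·0.80^6·0.20^1 + C(7,7)·0.80^7·0.20^0.
= 0.367002 + 0.209715 = 0.5767.

P = 0.5767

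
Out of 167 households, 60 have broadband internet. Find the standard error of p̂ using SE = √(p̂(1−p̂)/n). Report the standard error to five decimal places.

With x = 60 successes in n = 167, p̂ = 0.35928.
p̂(1−p̂) = 0.230198.
Dividing by n and taking the root: √0.001378431 = 0.03713.

SE = 0.03713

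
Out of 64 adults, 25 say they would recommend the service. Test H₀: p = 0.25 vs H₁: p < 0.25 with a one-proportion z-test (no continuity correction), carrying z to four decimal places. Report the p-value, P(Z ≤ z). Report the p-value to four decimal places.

Sample proportion p̂ = 25/64 = 0.39062.
Null standard error: √(0.25·0.75/64) = √0.002929688 = 0.054127.
Test statistic (full precision, shown to 4 dp): z = (25/64 − 0.25)/SE₀ ≈ 2.5981.
From the standard normal, P(Z ≤ z) = 0.9953.

p-value = 0.9953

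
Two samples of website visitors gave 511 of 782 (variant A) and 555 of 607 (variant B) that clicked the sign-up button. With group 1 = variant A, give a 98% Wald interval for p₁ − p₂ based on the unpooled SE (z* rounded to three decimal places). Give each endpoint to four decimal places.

(-0.3085, -0.2133)

p̂₁ = 511/782 = 0.65345, p̂₂ = 555/607 = 0.91433; p̂₁ − p̂₂ = -0.26088.
Unpooled SE = √(p̂₁(1−p̂₁)/n₁ + p̂₂(1−p̂₂)/n₂) = √(0.000289581 + 0.000129042) = 0.020460.
The 98% critical value is z* = 2.326. Margin = 2.326·0.020460 = 0.04759.
So the interval runs from -0.3085 to -0.2133.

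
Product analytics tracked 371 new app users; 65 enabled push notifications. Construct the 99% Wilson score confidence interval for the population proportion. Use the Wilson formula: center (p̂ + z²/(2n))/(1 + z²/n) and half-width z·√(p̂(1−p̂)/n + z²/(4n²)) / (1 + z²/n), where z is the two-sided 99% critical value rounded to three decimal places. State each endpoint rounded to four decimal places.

Here p̂ = 65/371 = 0.17520 and z = 2.576 (z² = 6.635776).
1 + z²/n = 1.017886.
Adjusted center: (0.17520 + z²/(2n))/1.017886 = 0.18091.
Radicand: p̂(1−p̂)/n + z²/(4n²) = 0.000389505 + 0.000012053 = 0.000401558.
Half-width = z·√(radicand)/denom = 2.576·0.020039/1.017886 = 0.05071.
Interval: 0.18091 ± 0.05071 → (0.1302, 0.2316).

(0.1302, 0.2316)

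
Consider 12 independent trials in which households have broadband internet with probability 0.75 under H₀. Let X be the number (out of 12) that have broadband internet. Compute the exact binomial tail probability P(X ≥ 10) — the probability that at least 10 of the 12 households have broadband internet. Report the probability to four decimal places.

X is binomial with n = 12 and p = 0.75.
P(X ≥ 10) = C(12,10)·0.75^10·0.25^2 + C(12,11)·0.75^11·0.25^1 + C(12,12)·0.75^12·0.25^0.
= 0.232293 + 0.126705 + 0.031676 = 0.3907.

P = 0.3907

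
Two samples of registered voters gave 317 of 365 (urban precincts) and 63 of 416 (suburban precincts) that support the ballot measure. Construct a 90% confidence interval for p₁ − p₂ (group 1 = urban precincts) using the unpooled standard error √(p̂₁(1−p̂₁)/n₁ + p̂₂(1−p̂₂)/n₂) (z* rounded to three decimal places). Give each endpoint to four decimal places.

p̂₁ = 317/365 = 0.86849, p̂₂ = 63/416 = 0.15144; p̂₁ − p̂₂ = 0.71705.
SE = √(0.000312912 + 0.000308912) = √0.000621824 = 0.024936.
z* = 1.645 at the 90% level. Margin of error = 0.04102.
Interval: 0.71705 ± 0.04102 → (0.6760, 0.7581).

(0.6760, 0.7581)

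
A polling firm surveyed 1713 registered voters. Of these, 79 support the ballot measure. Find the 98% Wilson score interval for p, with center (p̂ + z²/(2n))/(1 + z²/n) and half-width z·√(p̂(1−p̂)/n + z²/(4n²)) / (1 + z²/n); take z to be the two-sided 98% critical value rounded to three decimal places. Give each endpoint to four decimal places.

p̂ = 79/1713 = 0.04612; z = 2.326, so z² = 5.410276.
1 + z²/n = 1.003158.
Center = (0.04612 + 0.001579)/1.003158 = 0.04755.
Radicand: p̂(1−p̂)/n + z²/(4n²) = 0.000025681 + 0.000000461 = 0.000026142.
Half-width = z·√(radicand)/denom = 2.326·0.005113/1.003158 = 0.01186.
So the interval runs from 0.0357 to 0.0594.

(0.0357, 0.0594)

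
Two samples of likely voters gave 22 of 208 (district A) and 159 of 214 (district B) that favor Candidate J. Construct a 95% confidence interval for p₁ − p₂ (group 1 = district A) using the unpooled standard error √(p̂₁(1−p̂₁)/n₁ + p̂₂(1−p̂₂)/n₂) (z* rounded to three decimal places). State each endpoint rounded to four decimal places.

p̂₁ = 22/208 = 0.10577, p̂₂ = 159/214 = 0.74299; p̂₁ − p̂₂ = -0.63722.
Unpooled SE = √(p̂₁(1−p̂₁)/n₁ + p̂₂(1−p̂₂)/n₂) = √(0.000454722 + 0.000892316) = 0.036702.
For 95% confidence, z* = 1.960. Margin of error = 0.07194.
Interval: -0.63722 ± 0.07194 → (-0.7092, -0.5653).

(-0.7092, -0.5653)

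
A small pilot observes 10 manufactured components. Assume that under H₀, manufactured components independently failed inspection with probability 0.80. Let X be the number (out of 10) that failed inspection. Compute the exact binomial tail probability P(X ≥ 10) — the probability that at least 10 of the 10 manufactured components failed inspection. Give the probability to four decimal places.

P = 0.1074

X ~ Binomial(n=10, p=0.80).
P(X ≥ 10) = C(10,10)·0.80^10·0.20^0.
= 0.107374 = 0.1074.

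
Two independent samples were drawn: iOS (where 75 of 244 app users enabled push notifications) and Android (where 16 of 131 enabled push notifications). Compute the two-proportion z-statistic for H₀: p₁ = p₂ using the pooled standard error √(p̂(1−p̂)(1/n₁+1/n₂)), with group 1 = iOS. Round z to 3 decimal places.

z = 3.989

p̂₁ = 75/244 = 0.30738, p̂₂ = 16/131 = 0.12214.
Pooled p̂ = (75+16)/(244+131) = 91/375 = 0.24267.
Pooled SE = √[0.1837796·0.01173195] ≈ 0.046434.
z = 0.18524/0.046434 = 3.989.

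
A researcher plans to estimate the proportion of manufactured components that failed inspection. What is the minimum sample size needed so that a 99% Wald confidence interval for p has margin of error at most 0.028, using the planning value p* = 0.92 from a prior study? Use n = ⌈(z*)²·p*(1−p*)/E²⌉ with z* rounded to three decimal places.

n = 623

z* = 2.576 at the 99% level.
p*(1−p*) = 0.0736.
Required n before rounding: 6.635776 × 0.0736 / 0.028² = 622.950.
⌈622.950⌉ = 623.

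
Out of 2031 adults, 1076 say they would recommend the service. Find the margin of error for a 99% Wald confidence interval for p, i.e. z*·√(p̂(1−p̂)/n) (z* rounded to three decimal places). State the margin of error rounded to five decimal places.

With x = 1076 successes in n = 2031, p̂ = 0.52979.
Standard error of p̂: √(0.249113/2031) = √0.000122655 = 0.011075.
For 99% confidence, z* = 2.576.
Margin of error = z*·SE = 2.576 × 0.011075 = 0.02853.

ME = 0.02853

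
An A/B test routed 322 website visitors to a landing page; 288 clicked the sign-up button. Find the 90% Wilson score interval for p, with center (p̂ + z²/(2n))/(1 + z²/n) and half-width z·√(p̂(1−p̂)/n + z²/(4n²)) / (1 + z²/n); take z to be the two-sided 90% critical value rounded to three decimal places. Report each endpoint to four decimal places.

p̂ = 288/322 = 0.89441; z = 1.645, so z² = 2.706025.
Denominator 1 + z²/n = 1 + 2.706025/322 = 1.008404.
Center = (0.89441 + 0.004202)/1.008404 = 0.89112.
Radicand: p̂(1−p̂)/n + z²/(4n²) = 0.000293294 + 0.000006525 = 0.000299819.
Half-width = 1.645·√0.000299819/1.008404 = 0.02825.
So the interval runs from 0.8629 to 0.9194.

(0.8629, 0.9194)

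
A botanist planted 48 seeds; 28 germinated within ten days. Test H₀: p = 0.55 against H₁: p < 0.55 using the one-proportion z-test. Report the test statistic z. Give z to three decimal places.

Sample proportion p̂ = 28/48 = 0.58333.
Under H₀, SE = √(p₀(1−p₀)/n) = √(0.55·0.45/48) = √0.005156250 = 0.071807.
z = (0.58333 − 0.55)/0.071807 = 0.03333/0.071807 = 0.464.

z = 0.464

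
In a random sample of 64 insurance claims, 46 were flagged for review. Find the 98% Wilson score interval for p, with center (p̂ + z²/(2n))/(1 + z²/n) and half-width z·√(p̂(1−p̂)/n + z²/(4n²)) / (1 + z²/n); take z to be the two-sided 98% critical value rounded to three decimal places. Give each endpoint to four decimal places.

(0.5750, 0.8284)

p̂ = 46/64 = 0.71875; z = 2.326, so z² = 5.410276.
Denominator 1 + z²/n = 1 + 5.410276/64 = 1.084536.
Adjusted center: (0.71875 + z²/(2n))/1.084536 = 0.70170.
Radicand: p̂(1−p̂)/n + z²/(4n²) = 0.003158569 + 0.000330217 = 0.003488786.
Half-width = z·√(radicand)/denom = 2.326·0.059066/1.084536 = 0.12668.
CI: 0.70170 ± 0.12668 = (0.5750, 0.8284).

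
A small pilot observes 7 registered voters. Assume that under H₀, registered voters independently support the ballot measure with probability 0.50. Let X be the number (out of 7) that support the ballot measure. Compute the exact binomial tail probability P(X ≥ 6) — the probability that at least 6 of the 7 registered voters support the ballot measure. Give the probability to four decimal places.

P = 0.0625

X ~ Binomial(n=7, p=0.50).
P(X ≥ 6) = C(7,6)·0.50^6·0.50^1 + C(7,7)·0.50^7·0.50^0.
= 0.054688 + 0.007812 = 0.0625.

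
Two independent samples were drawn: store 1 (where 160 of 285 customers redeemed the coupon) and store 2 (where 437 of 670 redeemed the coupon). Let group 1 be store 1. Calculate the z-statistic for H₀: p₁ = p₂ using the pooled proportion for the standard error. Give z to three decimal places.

Sample proportions: p̂₁ = 160/285 = 0.56140 and p̂₂ = 437/670 = 0.65224.
Pooled p̂ = (160+437)/(285+670) = 597/955 = 0.62513.
SE = √[p̂(1−p̂)(1/n₁+1/n₂)] = √[0.62513·0.37487·(1/285+1/670)] ≈ 0.034235.
z = -0.09084/0.034235 = -2.653.

z = -2.653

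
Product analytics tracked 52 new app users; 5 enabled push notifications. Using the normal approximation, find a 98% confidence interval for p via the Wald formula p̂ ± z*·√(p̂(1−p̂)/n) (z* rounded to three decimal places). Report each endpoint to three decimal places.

p̂ = 5/52 = 0.09615.
SE = √(p̂(1−p̂)/n) = √(0.086908/52) = 0.040882.
For 98% confidence, z* = 2.326.
Margin = 2.326·0.040882 = 0.09509.
So the interval runs from 0.001 to 0.191.

(0.001, 0.191)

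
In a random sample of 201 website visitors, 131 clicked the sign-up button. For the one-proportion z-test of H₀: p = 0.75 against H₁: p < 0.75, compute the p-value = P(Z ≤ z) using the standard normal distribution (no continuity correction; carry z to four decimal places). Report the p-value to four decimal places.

Sample proportion p̂ = 131/201 = 0.65174.
SE₀ = √(0.75·0.25/201) = 0.030542.
z = (p̂ − p₀)/SE = (131/201 − 0.75)/0.030542 ≈ -3.2171.
p-value = P(Z ≤ z) with z = -3.2171 → 0.0006.

p-value = 0.0006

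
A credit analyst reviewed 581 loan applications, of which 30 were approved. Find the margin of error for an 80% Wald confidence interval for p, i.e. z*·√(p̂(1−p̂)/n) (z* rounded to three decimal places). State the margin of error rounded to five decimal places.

ME = 0.01177

With x = 30 successes in n = 581, p̂ = 0.05164.
SE(p̂) = √(0.05164·0.94836/581) = 0.009181.
The 80% critical value is z* = 1.282.
Margin of error = z*·SE = 1.282 × 0.009181 = 0.01177.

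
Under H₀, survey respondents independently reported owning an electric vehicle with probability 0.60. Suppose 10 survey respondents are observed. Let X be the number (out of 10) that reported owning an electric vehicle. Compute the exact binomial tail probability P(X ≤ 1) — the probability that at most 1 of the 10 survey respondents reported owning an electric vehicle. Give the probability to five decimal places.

P = 0.00168

X is binomial with n = 10 and p = 0.60.
P(X ≤ 1) = C(10,0)·0.60^0·0.40^10 + C(10,1)·0.60^1·0.40^9.
= 0.000105 + 0.001573 = 0.00168.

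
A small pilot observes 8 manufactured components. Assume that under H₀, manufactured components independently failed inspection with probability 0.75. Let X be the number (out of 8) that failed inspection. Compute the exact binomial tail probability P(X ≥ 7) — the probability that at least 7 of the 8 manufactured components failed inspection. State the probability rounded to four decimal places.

P = 0.3671

X is binomial with n = 8 and p = 0.75.
P(X ≥ 7) = C(8,7)·0.75^7·0.25^1 + C(8,8)·0.75^8·0.25^0.
= 0.266968 + 0.100113 = 0.3671.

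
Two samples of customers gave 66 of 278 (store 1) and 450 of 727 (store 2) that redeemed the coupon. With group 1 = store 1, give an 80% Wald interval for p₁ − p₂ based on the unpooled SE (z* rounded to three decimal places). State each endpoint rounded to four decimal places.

p̂₁ = 0.23741, p̂₂ = 0.61898, so the observed difference is -0.38157.
Unpooled SE = √(p̂₁(1−p̂₁)/n₁ + p̂₂(1−p̂₂)/n₂) = √(0.000651247 + 0.000324406) = 0.031235.
z* = 1.282 at the 80% level. Margin of error = 0.04004.
CI: -0.38157 ± 0.04004 = (-0.4216, -0.3415).

(-0.4216, -0.3415)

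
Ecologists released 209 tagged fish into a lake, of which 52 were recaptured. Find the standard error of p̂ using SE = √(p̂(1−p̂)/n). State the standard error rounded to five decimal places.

With x = 52 successes in n = 209, p̂ = 0.24880.
p̂(1−p̂) = 0.186899.
Dividing by n and taking the root: √0.000894254 = 0.02990.

SE = 0.02990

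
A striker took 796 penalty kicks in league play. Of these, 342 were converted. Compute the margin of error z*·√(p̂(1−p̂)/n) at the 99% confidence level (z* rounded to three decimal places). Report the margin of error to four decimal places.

p̂ = 342/796 = 0.42965.
Standard error of p̂: √(0.245051/796) = √0.000307853 = 0.017546.
z* = 2.576 at the 99% level.
Margin of error = z*·SE = 2.576 × 0.017546 = 0.0452.

ME = 0.0452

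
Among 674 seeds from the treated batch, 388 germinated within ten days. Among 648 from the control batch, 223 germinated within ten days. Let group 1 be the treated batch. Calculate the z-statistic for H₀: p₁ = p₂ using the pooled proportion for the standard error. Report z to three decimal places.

Sample proportions: p̂₁ = 388/674 = 0.57567 and p̂₂ = 223/648 = 0.34414.
Pooled p̂ = (388+223)/(674+648) = 611/1322 = 0.46218.
SE = √[p̂(1−p̂)(1/n₁+1/n₂)] = √[0.46218·0.53782·(1/674+1/648)] ≈ 0.027430.
z = 0.23153/0.027430 = 8.441.

z = 8.441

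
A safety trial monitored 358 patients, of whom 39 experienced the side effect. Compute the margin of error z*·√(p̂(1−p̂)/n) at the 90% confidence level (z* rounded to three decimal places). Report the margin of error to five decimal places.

ME = 0.02709

The sample proportion is 39/358 = 0.10894.
SE(p̂) = √(0.10894·0.89106/358) = 0.016467.
z* = 1.645 at the 90% level.
Margin of error = z*·SE = 1.645 × 0.016467 = 0.02709.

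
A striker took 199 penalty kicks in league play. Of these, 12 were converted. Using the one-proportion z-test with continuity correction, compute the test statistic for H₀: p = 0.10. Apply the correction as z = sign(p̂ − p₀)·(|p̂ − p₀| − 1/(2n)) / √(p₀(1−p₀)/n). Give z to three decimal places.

z = -1.749

Sample proportion p̂ = 12/199 = 0.06030. p̂ − p₀ = -0.039698.
Continuity correction 1/(2n) = 1/398 = 0.002513.
Corrected numerator: |-0.039698| − 0.002513 = 0.037185.
SE₀ = √(0.10·0.90/199) = 0.021266.
z = −0.037185/0.021266 = -1.749.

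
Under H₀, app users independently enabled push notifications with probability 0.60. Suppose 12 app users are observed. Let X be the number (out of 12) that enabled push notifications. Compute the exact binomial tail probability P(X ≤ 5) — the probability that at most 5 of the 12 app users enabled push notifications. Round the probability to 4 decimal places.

X is binomial with n = 12 and p = 0.60.
P(X ≤ 5) = Σ_{j=0}^{5} C(12,j)·0.60^j·0.40^{12−j}.
= 0.000017 + 0.000302 + 0.002491 + 0.012457 + 0.042043 + 0.100902 = 0.1582.

P = 0.1582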